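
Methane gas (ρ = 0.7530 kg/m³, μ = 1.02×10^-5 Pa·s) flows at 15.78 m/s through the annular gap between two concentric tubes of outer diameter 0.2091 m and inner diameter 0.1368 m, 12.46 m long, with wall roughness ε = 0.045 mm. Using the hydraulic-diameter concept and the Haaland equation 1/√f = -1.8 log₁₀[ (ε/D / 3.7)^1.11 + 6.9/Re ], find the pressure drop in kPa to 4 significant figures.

Hydraulic diameter D_h = 4A/P = D_o - D_i = 0.2091 - 0.1368 = 0.0723 m.
Re = ρVD_h/μ = 0.753·15.78·0.0723/1.02e-05 = 8.422e+04.
ε/D_h = 4.5e-05/0.0723 = 0.000622; Haaland gives 1/√f = -1.8 log₁₀[6.47e-05+8.19e-05] = 6.901, so f = 0.021.
ΔP = f(L/D_h)(ρV²/2) = 0.021·12.46/0.0723·93.75 = 339.3 Pa.
ΔP = 0.3393 kPa.

ΔP ≈ 0.3393 kPa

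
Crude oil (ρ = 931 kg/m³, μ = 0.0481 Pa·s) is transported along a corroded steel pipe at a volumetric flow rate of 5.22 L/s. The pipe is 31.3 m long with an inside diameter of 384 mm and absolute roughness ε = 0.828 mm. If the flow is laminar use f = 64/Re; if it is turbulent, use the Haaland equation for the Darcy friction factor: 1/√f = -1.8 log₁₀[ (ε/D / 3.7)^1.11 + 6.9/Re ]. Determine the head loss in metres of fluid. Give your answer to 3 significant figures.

h_f ≈ 0.00161 m

Q = 5.22 L/s = 5.22/1000 = 0.00522 m³/s.
Cross-sectional area A = πD²/4 = π(0.384)²/4 = 0.1158 m²; mean velocity V = Q/A = 0.00522/0.1158 = 0.04507 m/s.
Reynolds number Re = ρVD/μ = 931 · 0.04507 · 0.384 / 0.0481 = 335.
Re < 2300 → laminar flow, so f = 64/Re = 64/335 = 0.191 (the turbulent correlation is not needed).
Darcy-Weisbach: ΔP = f(L/D)(ρV²/2) = 0.191·(31.3/0.384)·(931·0.04507²/2) = 0.191·81.51·0.9457 = 14.73 Pa.
Head loss h_f = ΔP/(ρg) = 14.73/(931·9.81) = 0.00161 m.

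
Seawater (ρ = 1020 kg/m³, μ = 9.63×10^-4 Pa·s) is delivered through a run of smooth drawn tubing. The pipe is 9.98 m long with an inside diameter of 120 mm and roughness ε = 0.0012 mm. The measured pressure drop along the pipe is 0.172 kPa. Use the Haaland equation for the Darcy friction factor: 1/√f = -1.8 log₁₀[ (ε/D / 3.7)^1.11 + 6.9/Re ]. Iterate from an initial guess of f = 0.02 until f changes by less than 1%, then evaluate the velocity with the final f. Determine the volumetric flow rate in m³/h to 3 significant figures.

Rearranging Darcy-Weisbach: V = √(2·ΔP·D/(f·L·ρ)). With ε/D = 1.2e-06/0.12 = 1e-05, iterate starting from f = 0.02:
  f = 0.02 → V = √(2·172·0.12/(0.02·9.98·1020)) = 0.4503 m/s; Re = ρVD/μ = 5.723e+04; f → 0.02012
Converged (Δf/f < 1%). With the final f = 0.02012: V = √(2·172·0.12/(0.02012·9.98·1020)) = 0.4489 m/s.
Q = V·A = 0.4489·(π/4·0.12²) = 0.005077 m³/s = 18.3 m³/h.

Q ≈ 18.3 m³/h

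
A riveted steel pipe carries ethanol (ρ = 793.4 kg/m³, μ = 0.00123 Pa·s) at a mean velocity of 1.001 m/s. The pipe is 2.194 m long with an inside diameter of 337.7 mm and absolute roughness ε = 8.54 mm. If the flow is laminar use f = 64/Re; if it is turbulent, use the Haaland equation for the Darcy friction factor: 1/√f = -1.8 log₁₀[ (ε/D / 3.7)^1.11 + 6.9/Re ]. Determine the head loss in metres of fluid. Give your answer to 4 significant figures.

h_f ≈ 0.01778 m

Reynolds number Re = ρVD/μ = 793.4 · 1.001 · 0.3377 / 0.00123 = 2.18e+05.
Re > 4000 → turbulent. Relative roughness ε/D = 0.00854/0.3377 = 0.0253. Haaland: 1/√f = -1.8 log₁₀[(0.0253/3.7)^1.11 + 6.9/2.18e+05] = -1.8 log₁₀[0.00395 + 3.16e-05] = 4.32, so f = 0.05358.
Darcy-Weisbach: ΔP = f(L/D)(ρV²/2) = 0.05358·(2.194/0.3377)·(793.4·1.001²/2) = 0.05358·6.497·397.5 = 138.4 Pa.
Head loss h_f = ΔP/(ρg) = 138.4/(793.4·9.81) = 0.01778 m.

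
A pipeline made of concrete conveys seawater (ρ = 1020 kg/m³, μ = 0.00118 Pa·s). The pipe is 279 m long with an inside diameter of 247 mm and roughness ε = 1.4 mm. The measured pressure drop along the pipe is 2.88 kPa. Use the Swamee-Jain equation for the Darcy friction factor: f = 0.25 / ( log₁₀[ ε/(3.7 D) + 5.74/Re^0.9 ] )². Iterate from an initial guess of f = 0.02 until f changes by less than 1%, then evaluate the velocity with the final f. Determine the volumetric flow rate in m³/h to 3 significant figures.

Q ≈ 67.3 m³/h

Rearranging Darcy-Weisbach: V = √(2·ΔP·D/(f·L·ρ)). With ε/D = 0.0014/0.247 = 0.00567, iterate starting from f = 0.02:
  f = 0.02 → V = √(2·2880·0.247/(0.02·279·1020)) = 0.5 m/s; Re = ρVD/μ = 1.067e+05; f → 0.03261
  f = 0.03261 → V = 0.3915 m/s; Re = 8.36e+04; f → 0.03286
Converged (Δf/f < 1%). With the final f = 0.03286: V = √(2·2880·0.247/(0.03286·279·1020)) = 0.39 m/s.
Q = V·A = 0.39·(π/4·0.247²) = 0.01869 m³/s = 67.3 m³/h.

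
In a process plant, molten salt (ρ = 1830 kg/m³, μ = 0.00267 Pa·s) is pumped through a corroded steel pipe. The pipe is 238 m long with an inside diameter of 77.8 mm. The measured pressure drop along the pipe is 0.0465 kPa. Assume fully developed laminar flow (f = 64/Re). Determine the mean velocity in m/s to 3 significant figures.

For laminar flow, f = 64/Re with Re = ρVD/μ, so Darcy-Weisbach reduces to ΔP = 32μLV/D². Solving for V: V = ΔP·D²/(32μL) = 46.5·(0.0778)²/(32·0.00267·238) = 0.01384 m/s.
Check: Re = ρVD/μ = 1830·0.01384·0.0778/0.00267 = 738.1 < 2300, so the laminar assumption holds.

V ≈ 0.0138 m/s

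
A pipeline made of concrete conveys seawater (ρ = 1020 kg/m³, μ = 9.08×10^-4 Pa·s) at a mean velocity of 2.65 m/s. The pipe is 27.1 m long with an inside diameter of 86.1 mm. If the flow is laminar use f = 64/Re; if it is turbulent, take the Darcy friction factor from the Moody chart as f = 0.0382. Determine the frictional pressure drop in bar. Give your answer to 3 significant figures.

ΔP ≈ 0.431 bar

Reynolds number Re = ρVD/μ = 1020 · 2.65 · 0.0861 / 0.000908 = 2.563e+05.
Re > 4000 → turbulent; use the Moody-chart value f = 0.0382.
Darcy-Weisbach: ΔP = f(L/D)(ρV²/2) = 0.0382·(27.1/0.0861)·(1020·2.65²/2) = 0.0382·314.8·3581 = 4.306e+04 Pa.
ΔP = 4.306e+04 Pa = 0.431 bar.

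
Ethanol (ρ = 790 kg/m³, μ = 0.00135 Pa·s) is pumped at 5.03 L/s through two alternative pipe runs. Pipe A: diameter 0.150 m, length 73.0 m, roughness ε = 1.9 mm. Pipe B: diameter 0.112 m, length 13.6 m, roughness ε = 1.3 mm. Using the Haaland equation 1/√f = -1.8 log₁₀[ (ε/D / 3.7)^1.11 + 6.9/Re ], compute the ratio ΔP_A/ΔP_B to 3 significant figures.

ΔP_A/ΔP_B ≈ 1.29

Pipe A: V = Q/A = 0.00503/0.01767 = 0.2846 m/s; Re = 2.499e+04; ε/D = 0.0127; Haaland → f = 0.04311; ΔP_A = f(L/D)(ρV²/2) = 671.4 Pa.
Pipe B: V = Q/A = 0.00503/0.009852 = 0.5106 m/s; Re = 3.346e+04; ε/D = 0.0116; Haaland → f = 0.04147; ΔP_B = f(L/D)(ρV²/2) = 518.5 Pa.
ΔP_A/ΔP_B = 671.4/518.5 = 1.29.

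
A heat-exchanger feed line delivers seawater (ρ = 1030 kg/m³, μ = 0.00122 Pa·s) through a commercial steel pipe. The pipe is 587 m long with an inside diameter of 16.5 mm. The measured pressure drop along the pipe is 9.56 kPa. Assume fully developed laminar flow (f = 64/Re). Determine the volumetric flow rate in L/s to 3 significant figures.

For laminar flow, f = 64/Re with Re = ρVD/μ, so Darcy-Weisbach reduces to ΔP = 32μLV/D². Solving for V: V = ΔP·D²/(32μL) = 9560·(0.0165)²/(32·0.00122·587) = 0.1136 m/s.
Check: Re = ρVD/μ = 1030·0.1136·0.0165/0.00122 = 1582 < 2300, so the laminar assumption holds.
Q = V·A = 0.1136·(π/4·0.0165²) = 2.428e-05 m³/s = 0.0243 L/s.

Q ≈ 0.0243 L/s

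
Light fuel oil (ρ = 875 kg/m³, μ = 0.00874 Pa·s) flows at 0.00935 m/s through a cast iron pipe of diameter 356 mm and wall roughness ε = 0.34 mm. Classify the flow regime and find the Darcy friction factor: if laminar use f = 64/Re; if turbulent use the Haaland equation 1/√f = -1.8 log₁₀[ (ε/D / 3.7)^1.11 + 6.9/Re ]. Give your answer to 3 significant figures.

Re = ρVD/μ = 875·0.00935·0.356/0.00874 = 333.2.
Re < 2300 → laminar, so f = 64/Re = 0.1921 (roughness is irrelevant in laminar flow).

f ≈ 0.192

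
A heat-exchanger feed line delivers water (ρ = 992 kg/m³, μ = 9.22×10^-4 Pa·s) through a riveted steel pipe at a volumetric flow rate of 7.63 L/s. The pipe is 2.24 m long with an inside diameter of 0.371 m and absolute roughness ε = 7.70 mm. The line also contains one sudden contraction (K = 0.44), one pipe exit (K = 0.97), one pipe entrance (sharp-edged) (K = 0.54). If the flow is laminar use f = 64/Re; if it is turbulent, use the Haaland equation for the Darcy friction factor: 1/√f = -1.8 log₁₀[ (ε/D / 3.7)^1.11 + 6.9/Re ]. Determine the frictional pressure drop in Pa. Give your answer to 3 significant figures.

Q = 7.63 L/s = 7.63/1000 = 0.00763 m³/s.
Cross-sectional area A = πD²/4 = π(0.371)²/4 = 0.1081 m²; mean velocity V = Q/A = 0.00763/0.1081 = 0.07058 m/s.
Reynolds number Re = ρVD/μ = 992 · 0.07058 · 0.371 / 0.000922 = 2.817e+04.
Re > 4000 → turbulent. Relative roughness ε/D = 0.0077/0.371 = 0.0208. Haaland: 1/√f = -1.8 log₁₀[(0.0208/3.7)^1.11 + 6.9/2.817e+04] = -1.8 log₁₀[0.00317 + 0.000245] = 4.44, so f = 0.05074.
Total minor-loss coefficient ΣK = 1·0.44 + 1·0.97 + 1·0.54 = 1.95.
ΔP = [f·L/D + ΣK]·(ρV²/2) = [0.05074·2.24/0.371 + 1.95]·(992·0.07058²/2) = [0.3063 + 1.95]·2.471 = 5.575 Pa.

ΔP ≈ 5.58 Pa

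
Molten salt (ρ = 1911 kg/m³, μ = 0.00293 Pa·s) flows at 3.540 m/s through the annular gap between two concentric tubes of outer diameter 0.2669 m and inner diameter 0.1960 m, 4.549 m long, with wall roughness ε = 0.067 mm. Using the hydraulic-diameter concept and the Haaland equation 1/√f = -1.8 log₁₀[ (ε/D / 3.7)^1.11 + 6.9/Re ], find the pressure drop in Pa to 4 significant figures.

ΔP ≈ 16090 Pa

Hydraulic diameter D_h = 4A/P = D_o - D_i = 0.2669 - 0.196 = 0.0709 m.
Re = ρVD_h/μ = 1911·3.54·0.0709/0.00293 = 1.637e+05.
ε/D_h = 6.7e-05/0.0709 = 0.000945; Haaland gives 1/√f = -1.8 log₁₀[0.000103+4.22e-05] = 6.91, so f = 0.02094.
ΔP = f(L/D_h)(ρV²/2) = 0.02094·4.549/0.0709·1.197e+04 = 1.609e+04 Pa.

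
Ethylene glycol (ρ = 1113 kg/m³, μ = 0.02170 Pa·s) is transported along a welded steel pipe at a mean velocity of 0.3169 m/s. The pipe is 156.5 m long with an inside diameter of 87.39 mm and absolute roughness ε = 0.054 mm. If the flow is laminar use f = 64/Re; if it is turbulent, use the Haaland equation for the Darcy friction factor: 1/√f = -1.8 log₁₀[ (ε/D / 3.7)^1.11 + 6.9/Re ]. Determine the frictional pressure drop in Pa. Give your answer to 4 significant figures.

ΔP ≈ 4509 Pa

Reynolds number Re = ρVD/μ = 1113 · 0.3169 · 0.08739 / 0.0217 = 1420.
Re < 2300 → laminar flow, so f = 64/Re = 64/1420 = 0.04506 (the turbulent correlation is not needed).
Darcy-Weisbach: ΔP = f(L/D)(ρV²/2) = 0.04506·(156.5/0.08739)·(1113·0.3169²/2) = 0.04506·1791·55.89 = 4509 Pa.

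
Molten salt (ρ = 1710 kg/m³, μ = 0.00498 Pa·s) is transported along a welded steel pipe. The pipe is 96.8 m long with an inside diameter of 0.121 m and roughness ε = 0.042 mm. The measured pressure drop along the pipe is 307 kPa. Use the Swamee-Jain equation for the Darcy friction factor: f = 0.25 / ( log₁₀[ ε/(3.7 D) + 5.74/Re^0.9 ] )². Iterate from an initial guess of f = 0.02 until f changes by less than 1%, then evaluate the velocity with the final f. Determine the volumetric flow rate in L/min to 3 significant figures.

Rearranging Darcy-Weisbach: V = √(2·ΔP·D/(f·L·ρ)). With ε/D = 4.2e-05/0.121 = 0.000347, iterate starting from f = 0.02:
  f = 0.02 → V = √(2·3.07e+05·0.121/(0.02·96.8·1710)) = 4.737 m/s; Re = ρVD/μ = 1.968e+05; f → 0.01811
  f = 0.01811 → V = 4.978 m/s; Re = 2.068e+05; f → 0.01801
Converged (Δf/f < 1%). With the final f = 0.01801: V = √(2·3.07e+05·0.121/(0.01801·96.8·1710)) = 4.992 m/s.
Q = V·A = 4.992·(π/4·0.121²) = 0.0574 m³/s = 3440 L/min.

Q ≈ 3440 L/min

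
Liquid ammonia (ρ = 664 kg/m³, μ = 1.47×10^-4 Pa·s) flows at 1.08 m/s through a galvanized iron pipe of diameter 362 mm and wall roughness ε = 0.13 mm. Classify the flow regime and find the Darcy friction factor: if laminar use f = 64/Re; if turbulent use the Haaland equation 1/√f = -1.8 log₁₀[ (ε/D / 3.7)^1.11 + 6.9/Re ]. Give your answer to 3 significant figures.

f ≈ 0.0159

Re = ρVD/μ = 664·1.08·0.362/0.000147 = 1.766e+06.
Re > 4000 → turbulent. ε/D = 0.00013/0.362 = 0.000359; Haaland: 1/√f = -1.8 log₁₀[3.51e-05 + 3.91e-06] = 7.935, so f = 0.01588.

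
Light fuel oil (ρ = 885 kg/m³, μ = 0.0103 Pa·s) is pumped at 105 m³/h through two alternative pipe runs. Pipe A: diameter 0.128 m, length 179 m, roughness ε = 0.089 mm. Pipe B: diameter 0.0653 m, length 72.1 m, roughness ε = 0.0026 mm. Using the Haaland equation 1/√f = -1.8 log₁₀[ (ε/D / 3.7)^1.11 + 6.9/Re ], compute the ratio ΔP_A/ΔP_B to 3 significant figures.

ΔP_A/ΔP_B ≈ 0.106

Pipe A: V = Q/A = 0.02917/0.01287 = 2.267 m/s; Re = 2.493e+04; ε/D = 0.000695; Haaland → f = 0.02584; ΔP_A = f(L/D)(ρV²/2) = 8.215e+04 Pa.
Pipe B: V = Q/A = 0.02917/0.003349 = 8.709 m/s; Re = 4.886e+04; ε/D = 3.98e-05; Haaland → f = 0.02092; ΔP_B = f(L/D)(ρV²/2) = 7.753e+05 Pa.
ΔP_A/ΔP_B = 8.215e+04/7.753e+05 = 0.106.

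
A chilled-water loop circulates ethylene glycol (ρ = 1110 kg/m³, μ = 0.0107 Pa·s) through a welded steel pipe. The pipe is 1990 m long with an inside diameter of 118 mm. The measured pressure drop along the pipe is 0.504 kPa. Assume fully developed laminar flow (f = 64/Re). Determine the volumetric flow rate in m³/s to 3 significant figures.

Q ≈ 1.13×10^-4 m³/s

For laminar flow, f = 64/Re with Re = ρVD/μ, so Darcy-Weisbach reduces to ΔP = 32μLV/D². Solving for V: V = ΔP·D²/(32μL) = 504·(0.118)²/(32·0.0107·1990) = 0.0103 m/s.
Check: Re = ρVD/μ = 1110·0.0103·0.118/0.0107 = 126.1 < 2300, so the laminar assumption holds.
Q = V·A = 0.0103·(π/4·0.118²) = 0.0001126 m³/s = 1.13×10^-4 m³/s.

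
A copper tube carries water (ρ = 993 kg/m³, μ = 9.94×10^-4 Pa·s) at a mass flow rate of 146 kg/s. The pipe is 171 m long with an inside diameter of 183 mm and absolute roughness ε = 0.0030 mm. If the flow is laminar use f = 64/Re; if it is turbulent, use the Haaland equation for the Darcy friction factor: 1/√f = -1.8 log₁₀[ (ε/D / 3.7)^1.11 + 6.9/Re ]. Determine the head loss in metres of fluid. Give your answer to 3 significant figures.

A = πD²/4 = π(0.183)²/4 = 0.0263 m²; mean velocity V = ṁ/(ρA) = 146/(993 · 0.0263) = 5.59 m/s.
Reynolds number Re = ρVD/μ = 993 · 5.59 · 0.183 / 0.000994 = 1.022e+06.
Re > 4000 → turbulent. Relative roughness ε/D = 3e-06/0.183 = 1.64e-05. Haaland: 1/√f = -1.8 log₁₀[(1.64e-05/3.7)^1.11 + 6.9/1.022e+06] = -1.8 log₁₀[1.14e-06 + 6.75e-06] = 9.185, so f = 0.01185.
Darcy-Weisbach: ΔP = f(L/D)(ρV²/2) = 0.01185·(171/0.183)·(993·5.59²/2) = 0.01185·934.4·1.551e+04 = 1.718e+05 Pa.
Head loss h_f = ΔP/(ρg) = 1.718e+05/(993·9.81) = 17.6 m.

h_f ≈ 17.6 m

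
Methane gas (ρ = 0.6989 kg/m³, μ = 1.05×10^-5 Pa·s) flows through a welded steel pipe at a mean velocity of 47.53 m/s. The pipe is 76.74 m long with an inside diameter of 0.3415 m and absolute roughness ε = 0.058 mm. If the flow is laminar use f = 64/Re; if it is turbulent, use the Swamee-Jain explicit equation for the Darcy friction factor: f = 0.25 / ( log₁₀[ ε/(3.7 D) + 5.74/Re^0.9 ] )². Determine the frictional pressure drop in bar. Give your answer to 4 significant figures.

Reynolds number Re = ρVD/μ = 0.6989 · 47.53 · 0.3415 / 1.05e-05 = 1.08e+06.
Re > 4000 → turbulent. Relative roughness ε/D = 5.8e-05/0.3415 = 0.00017. Swamee-Jain: f = 0.25/(log₁₀[0.00017/3.7 + 5.74/1.08e+06^0.9])² = 0.25/(log₁₀[4.59e-05 + 2.13e-05])² = 0.25/(-4.173)² = 0.01436.
Darcy-Weisbach: ΔP = f(L/D)(ρV²/2) = 0.01436·(76.74/0.3415)·(0.6989·47.53²/2) = 0.01436·224.7·789.4 = 2547 Pa.
ΔP = 2547 Pa = 0.02547 bar.

ΔP ≈ 0.02547 bar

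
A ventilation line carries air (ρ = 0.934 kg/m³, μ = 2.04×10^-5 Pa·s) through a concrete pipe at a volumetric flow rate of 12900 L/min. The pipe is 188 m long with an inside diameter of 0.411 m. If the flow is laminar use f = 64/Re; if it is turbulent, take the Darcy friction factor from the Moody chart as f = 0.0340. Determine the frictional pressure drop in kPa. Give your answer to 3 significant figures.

ΔP ≈ 0.0191 kPa

Q = 12900 L/min = 12900/60000 = 0.215 m³/s.
Cross-sectional area A = πD²/4 = π(0.411)²/4 = 0.1327 m²; mean velocity V = Q/A = 0.215/0.1327 = 1.621 m/s.
Reynolds number Re = ρVD/μ = 0.934 · 1.621 · 0.411 / 2.04e-05 = 3.049e+04.
Re > 4000 → turbulent; use the Moody-chart value f = 0.0340.
Darcy-Weisbach: ΔP = f(L/D)(ρV²/2) = 0.034·(188/0.411)·(0.934·1.621²/2) = 0.034·457.4·1.226 = 19.07 Pa.
ΔP = 19.07 Pa = 0.0191 kPa.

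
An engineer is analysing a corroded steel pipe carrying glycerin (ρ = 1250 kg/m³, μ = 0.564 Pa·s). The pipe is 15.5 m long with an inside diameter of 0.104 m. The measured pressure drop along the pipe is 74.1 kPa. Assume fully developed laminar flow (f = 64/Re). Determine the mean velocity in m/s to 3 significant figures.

V ≈ 2.86 m/s

For laminar flow, f = 64/Re with Re = ρVD/μ, so Darcy-Weisbach reduces to ΔP = 32μLV/D². Solving for V: V = ΔP·D²/(32μL) = 7.41e+04·(0.104)²/(32·0.564·15.5) = 2.865 m/s.
Check: Re = ρVD/μ = 1250·2.865·0.104/0.564 = 660.4 < 2300, so the laminar assumption holds.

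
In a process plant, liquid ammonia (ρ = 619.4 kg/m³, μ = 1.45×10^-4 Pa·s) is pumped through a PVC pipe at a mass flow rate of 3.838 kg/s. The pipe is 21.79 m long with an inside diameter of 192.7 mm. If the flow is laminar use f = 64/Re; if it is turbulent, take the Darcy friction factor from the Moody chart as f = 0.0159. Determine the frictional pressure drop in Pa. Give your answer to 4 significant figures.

ΔP ≈ 25.13 Pa

A = πD²/4 = π(0.1927)²/4 = 0.02916 m²; mean velocity V = ṁ/(ρA) = 3.838/(619.4 · 0.02916) = 0.2125 m/s.
Reynolds number Re = ρVD/μ = 619.4 · 0.2125 · 0.1927 / 0.000145 = 1.749e+05.
Re > 4000 → turbulent; use the Moody-chart value f = 0.0159.
Darcy-Weisbach: ΔP = f(L/D)(ρV²/2) = 0.0159·(21.79/0.1927)·(619.4·0.2125²/2) = 0.0159·113.1·13.98 = 25.13 Pa.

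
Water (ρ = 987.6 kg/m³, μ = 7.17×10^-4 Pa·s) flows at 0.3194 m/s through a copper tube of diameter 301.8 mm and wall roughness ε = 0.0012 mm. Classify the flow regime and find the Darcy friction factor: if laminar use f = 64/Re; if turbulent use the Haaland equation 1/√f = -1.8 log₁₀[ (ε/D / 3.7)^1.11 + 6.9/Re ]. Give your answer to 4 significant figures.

f ≈ 0.01683

Re = ρVD/μ = 987.6·0.3194·0.3018/0.000717 = 1.328e+05.
Re > 4000 → turbulent. ε/D = 1.2e-06/0.3018 = 3.98e-06; Haaland: 1/√f = -1.8 log₁₀[2.37e-07 + 5.2e-05] = 7.708, so f = 0.01683.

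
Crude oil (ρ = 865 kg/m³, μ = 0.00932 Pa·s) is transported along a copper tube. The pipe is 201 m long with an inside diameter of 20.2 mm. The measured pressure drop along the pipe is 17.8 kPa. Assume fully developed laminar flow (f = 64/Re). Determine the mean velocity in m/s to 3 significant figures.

V ≈ 0.121 m/s

For laminar flow, f = 64/Re with Re = ρVD/μ, so Darcy-Weisbach reduces to ΔP = 32μLV/D². Solving for V: V = ΔP·D²/(32μL) = 1.78e+04·(0.0202)²/(32·0.00932·201) = 0.1212 m/s.
Check: Re = ρVD/μ = 865·0.1212·0.0202/0.00932 = 227.1 < 2300, so the laminar assumption holds.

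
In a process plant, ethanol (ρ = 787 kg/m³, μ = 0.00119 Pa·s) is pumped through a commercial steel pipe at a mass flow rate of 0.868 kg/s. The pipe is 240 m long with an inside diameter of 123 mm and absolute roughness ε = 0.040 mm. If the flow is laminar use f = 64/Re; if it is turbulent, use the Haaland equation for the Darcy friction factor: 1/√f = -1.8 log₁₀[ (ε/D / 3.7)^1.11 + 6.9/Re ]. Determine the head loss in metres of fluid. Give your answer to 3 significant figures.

A = πD²/4 = π(0.123)²/4 = 0.01188 m²; mean velocity V = ṁ/(ρA) = 0.868/(787 · 0.01188) = 0.09282 m/s.
Reynolds number Re = ρVD/μ = 787 · 0.09282 · 0.123 / 0.00119 = 7551.
Re > 4000 → turbulent. Relative roughness ε/D = 4e-05/0.123 = 0.000325. Haaland: 1/√f = -1.8 log₁₀[(0.000325/3.7)^1.11 + 6.9/7551] = -1.8 log₁₀[3.15e-05 + 0.000914] = 5.444, so f = 0.03374.
Darcy-Weisbach: ΔP = f(L/D)(ρV²/2) = 0.03374·(240/0.123)·(787·0.09282²/2) = 0.03374·1951·3.39 = 223.2 Pa.
Head loss h_f = ΔP/(ρg) = 223.2/(787·9.81) = 0.0289 m.

h_f ≈ 0.0289 m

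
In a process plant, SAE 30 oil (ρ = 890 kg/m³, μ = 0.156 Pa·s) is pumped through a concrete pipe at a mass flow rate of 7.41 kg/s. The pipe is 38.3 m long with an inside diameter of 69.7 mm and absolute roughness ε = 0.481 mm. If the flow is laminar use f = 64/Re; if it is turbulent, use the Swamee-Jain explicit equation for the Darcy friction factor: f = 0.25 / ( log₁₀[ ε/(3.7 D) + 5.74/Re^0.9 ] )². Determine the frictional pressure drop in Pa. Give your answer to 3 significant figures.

ΔP ≈ 85900 Pa

A = πD²/4 = π(0.0697)²/4 = 0.003816 m²; mean velocity V = ṁ/(ρA) = 7.41/(890 · 0.003816) = 2.182 m/s.
Reynolds number Re = ρVD/μ = 890 · 2.182 · 0.0697 / 0.156 = 867.7.
Re < 2300 → laminar flow, so f = 64/Re = 64/867.7 = 0.07376 (the turbulent correlation is not needed).
Darcy-Weisbach: ΔP = f(L/D)(ρV²/2) = 0.07376·(38.3/0.0697)·(890·2.182²/2) = 0.07376·549.5·2119 = 8.588e+04 Pa.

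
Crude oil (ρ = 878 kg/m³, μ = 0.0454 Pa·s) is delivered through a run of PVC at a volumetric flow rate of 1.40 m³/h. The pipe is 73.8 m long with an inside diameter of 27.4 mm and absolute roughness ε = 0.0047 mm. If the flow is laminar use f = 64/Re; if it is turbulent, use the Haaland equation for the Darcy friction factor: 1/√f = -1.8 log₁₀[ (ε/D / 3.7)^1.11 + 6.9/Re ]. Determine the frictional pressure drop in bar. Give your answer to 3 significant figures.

ΔP ≈ 0.942 bar

Q = 1.40 m³/h = 1.40/3600 = 0.0003889 m³/s.
Cross-sectional area A = πD²/4 = π(0.0274)²/4 = 0.0005896 m²; mean velocity V = Q/A = 0.0003889/0.0005896 = 0.6595 m/s.
Reynolds number Re = ρVD/μ = 878 · 0.6595 · 0.0274 / 0.0454 = 349.5.
Re < 2300 → laminar flow, so f = 64/Re = 64/349.5 = 0.1831 (the turbulent correlation is not needed).
Darcy-Weisbach: ΔP = f(L/D)(ρV²/2) = 0.1831·(73.8/0.0274)·(878·0.6595²/2) = 0.1831·2693·191 = 9.419e+04 Pa.
ΔP = 9.419e+04 Pa = 0.942 bar.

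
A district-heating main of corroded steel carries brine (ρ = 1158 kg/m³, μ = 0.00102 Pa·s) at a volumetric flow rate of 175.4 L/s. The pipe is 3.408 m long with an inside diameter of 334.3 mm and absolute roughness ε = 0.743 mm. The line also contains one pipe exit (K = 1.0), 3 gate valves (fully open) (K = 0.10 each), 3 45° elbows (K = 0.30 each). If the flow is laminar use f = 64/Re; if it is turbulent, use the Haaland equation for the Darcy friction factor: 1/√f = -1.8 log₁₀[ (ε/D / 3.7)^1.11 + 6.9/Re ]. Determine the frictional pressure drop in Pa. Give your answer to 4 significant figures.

Q = 175.4 L/s = 175.4/1000 = 0.1754 m³/s.
Cross-sectional area A = πD²/4 = π(0.3343)²/4 = 0.08777 m²; mean velocity V = Q/A = 0.1754/0.08777 = 1.998 m/s.
Reynolds number Re = ρVD/μ = 1158 · 1.998 · 0.3343 / 0.00102 = 7.584e+05.
Re > 4000 → turbulent. Relative roughness ε/D = 0.000743/0.3343 = 0.00222. Haaland: 1/√f = -1.8 log₁₀[(0.00222/3.7)^1.11 + 6.9/7.584e+05] = -1.8 log₁₀[0.000266 + 9.1e-06] = 6.41, so f = 0.02434.
Total minor-loss coefficient ΣK = 1·1 + 3·0.1 + 3·0.3 = 2.2.
ΔP = [f·L/D + ΣK]·(ρV²/2) = [0.02434·3.408/0.3343 + 2.2]·(1158·1.998²/2) = [0.2481 + 2.2]·2312 = 5660 Pa.

ΔP ≈ 5660 Pa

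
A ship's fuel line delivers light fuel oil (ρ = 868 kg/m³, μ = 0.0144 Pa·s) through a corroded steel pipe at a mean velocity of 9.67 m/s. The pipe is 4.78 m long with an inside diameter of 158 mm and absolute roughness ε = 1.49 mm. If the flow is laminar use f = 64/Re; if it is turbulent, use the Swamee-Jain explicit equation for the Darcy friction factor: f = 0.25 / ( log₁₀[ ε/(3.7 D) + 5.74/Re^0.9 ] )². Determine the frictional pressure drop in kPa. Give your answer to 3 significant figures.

ΔP ≈ 46.8 kPa

Reynolds number Re = ρVD/μ = 868 · 9.67 · 0.158 / 0.0144 = 9.21e+04.
Re > 4000 → turbulent. Relative roughness ε/D = 0.00149/0.158 = 0.00943. Swamee-Jain: f = 0.25/(log₁₀[0.00943/3.7 + 5.74/9.21e+04^0.9])² = 0.25/(log₁₀[0.00255 + 0.000195])² = 0.25/(-2.562)² = 0.0381.
Darcy-Weisbach: ΔP = f(L/D)(ρV²/2) = 0.0381·(4.78/0.158)·(868·9.67²/2) = 0.0381·30.25·4.058e+04 = 4.678e+04 Pa.
ΔP = 4.678e+04 Pa = 46.8 kPa.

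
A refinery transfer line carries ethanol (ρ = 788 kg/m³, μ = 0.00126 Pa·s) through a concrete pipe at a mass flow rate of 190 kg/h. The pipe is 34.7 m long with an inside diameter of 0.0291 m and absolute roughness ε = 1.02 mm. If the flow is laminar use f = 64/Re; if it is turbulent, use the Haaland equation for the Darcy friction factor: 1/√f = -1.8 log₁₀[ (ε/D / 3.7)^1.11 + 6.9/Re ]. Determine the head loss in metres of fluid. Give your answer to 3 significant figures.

h_f ≈ 0.0215 m

ṁ = 190 kg/h = 190/3600 = 0.05278 kg/s.
A = πD²/4 = π(0.0291)²/4 = 0.0006651 m²; mean velocity V = ṁ/(ρA) = 0.05278/(788 · 0.0006651) = 0.1007 m/s.
Reynolds number Re = ρVD/μ = 788 · 0.1007 · 0.0291 / 0.00126 = 1833.
Re < 2300 → laminar flow, so f = 64/Re = 64/1833 = 0.03492 (the turbulent correlation is not needed).
Darcy-Weisbach: ΔP = f(L/D)(ρV²/2) = 0.03492·(34.7/0.0291)·(788·0.1007²/2) = 0.03492·1192·3.996 = 166.4 Pa.
Head loss h_f = ΔP/(ρg) = 166.4/(788·9.81) = 0.0215 m.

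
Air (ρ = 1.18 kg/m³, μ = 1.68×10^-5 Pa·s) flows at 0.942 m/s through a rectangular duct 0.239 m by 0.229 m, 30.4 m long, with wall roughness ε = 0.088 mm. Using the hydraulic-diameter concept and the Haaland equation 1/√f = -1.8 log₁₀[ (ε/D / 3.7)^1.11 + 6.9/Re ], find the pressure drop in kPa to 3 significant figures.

Hydraulic diameter D_h = 4A/P = 4·(0.239·0.229)/(2·(0.239+0.229)) = 0.2189/0.936 = 0.2339 m.
Re = ρVD_h/μ = 1.18·0.942·0.2339/1.68e-05 = 1.548e+04.
ε/D_h = 8.8e-05/0.2339 = 0.000376; Haaland gives 1/√f = -1.8 log₁₀[3.7e-05+0.000446] = 5.969, so f = 0.02807.
ΔP = f(L/D_h)(ρV²/2) = 0.02807·30.4/0.2339·0.5235 = 1.91 Pa.
ΔP = 0.00191 kPa.

ΔP ≈ 0.00191 kPa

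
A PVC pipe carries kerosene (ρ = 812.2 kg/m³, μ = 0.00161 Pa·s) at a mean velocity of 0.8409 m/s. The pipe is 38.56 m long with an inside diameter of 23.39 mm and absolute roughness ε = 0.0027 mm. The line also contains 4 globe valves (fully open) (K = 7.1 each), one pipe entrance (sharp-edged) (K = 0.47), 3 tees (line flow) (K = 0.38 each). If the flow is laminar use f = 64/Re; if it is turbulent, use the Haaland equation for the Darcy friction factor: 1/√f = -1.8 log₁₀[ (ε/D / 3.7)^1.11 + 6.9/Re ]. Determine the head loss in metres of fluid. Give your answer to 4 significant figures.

h_f ≈ 2.928 m

Reynolds number Re = ρVD/μ = 812.2 · 0.8409 · 0.02339 / 0.00161 = 9922.
Re > 4000 → turbulent. Relative roughness ε/D = 2.7e-06/0.02339 = 0.000115. Haaland: 1/√f = -1.8 log₁₀[(0.000115/3.7)^1.11 + 6.9/9922] = -1.8 log₁₀[9.97e-06 + 0.000695] = 5.673, so f = 0.03107.
Total minor-loss coefficient ΣK = 4·7.1 + 1·0.47 + 3·0.38 = 30.
ΔP = [f·L/D + ΣK]·(ρV²/2) = [0.03107·38.56/0.02339 + 30]·(812.2·0.8409²/2) = [51.23 + 30]·287.2 = 2.333e+04 Pa.
Head loss h_f = ΔP/(ρg) = 2.333e+04/(812.2·9.81) = 2.928 m.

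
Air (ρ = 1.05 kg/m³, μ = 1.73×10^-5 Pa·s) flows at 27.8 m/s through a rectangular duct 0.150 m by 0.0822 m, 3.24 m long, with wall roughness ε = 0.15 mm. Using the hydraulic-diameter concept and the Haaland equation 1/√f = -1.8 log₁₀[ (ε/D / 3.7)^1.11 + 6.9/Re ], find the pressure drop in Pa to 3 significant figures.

ΔP ≈ 279 Pa

Hydraulic diameter D_h = 4A/P = 4·(0.15·0.0822)/(2·(0.15+0.0822)) = 0.04932/0.4644 = 0.1062 m.
Re = ρVD_h/μ = 1.05·27.8·0.1062/1.73e-05 = 1.792e+05.
ε/D_h = 0.00015/0.1062 = 0.00141; Haaland gives 1/√f = -1.8 log₁₀[0.000161+3.85e-05] = 6.662, so f = 0.02253.
ΔP = f(L/D_h)(ρV²/2) = 0.02253·3.24/0.1062·405.7 = 278.9 Pa.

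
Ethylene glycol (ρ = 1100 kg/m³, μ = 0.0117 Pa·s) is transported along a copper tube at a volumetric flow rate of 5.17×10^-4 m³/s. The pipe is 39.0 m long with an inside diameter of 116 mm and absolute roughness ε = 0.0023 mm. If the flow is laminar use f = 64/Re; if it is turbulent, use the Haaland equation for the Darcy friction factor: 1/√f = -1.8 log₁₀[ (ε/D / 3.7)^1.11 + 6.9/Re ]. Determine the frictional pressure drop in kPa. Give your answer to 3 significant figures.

ΔP ≈ 0.0531 kPa

Cross-sectional area A = πD²/4 = π(0.116)²/4 = 0.01057 m²; mean velocity V = Q/A = 0.000517/0.01057 = 0.04892 m/s.
Reynolds number Re = ρVD/μ = 1100 · 0.04892 · 0.116 / 0.0117 = 533.5.
Re < 2300 → laminar flow, so f = 64/Re = 64/533.5 = 0.12 (the turbulent correlation is not needed).
Darcy-Weisbach: ΔP = f(L/D)(ρV²/2) = 0.12·(39/0.116)·(1100·0.04892²/2) = 0.12·336.2·1.316 = 53.08 Pa.
ΔP = 53.08 Pa = 0.0531 kPa.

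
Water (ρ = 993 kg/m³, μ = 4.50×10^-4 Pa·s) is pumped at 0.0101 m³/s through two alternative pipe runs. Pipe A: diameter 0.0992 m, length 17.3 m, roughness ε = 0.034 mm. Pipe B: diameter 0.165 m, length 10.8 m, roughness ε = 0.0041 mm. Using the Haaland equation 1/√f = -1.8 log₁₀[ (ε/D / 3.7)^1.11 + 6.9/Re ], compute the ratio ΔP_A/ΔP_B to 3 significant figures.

ΔP_A/ΔP_B ≈ 21.7

Pipe A: V = Q/A = 0.0101/0.007729 = 1.307 m/s; Re = 2.861e+05; ε/D = 0.000343; Haaland → f = 0.01716; ΔP_A = f(L/D)(ρV²/2) = 2538 Pa.
Pipe B: V = Q/A = 0.0101/0.02138 = 0.4723 m/s; Re = 1.72e+05; ε/D = 2.48e-05; Haaland → f = 0.01611; ΔP_B = f(L/D)(ρV²/2) = 116.8 Pa.
ΔP_A/ΔP_B = 2538/116.8 = 21.7.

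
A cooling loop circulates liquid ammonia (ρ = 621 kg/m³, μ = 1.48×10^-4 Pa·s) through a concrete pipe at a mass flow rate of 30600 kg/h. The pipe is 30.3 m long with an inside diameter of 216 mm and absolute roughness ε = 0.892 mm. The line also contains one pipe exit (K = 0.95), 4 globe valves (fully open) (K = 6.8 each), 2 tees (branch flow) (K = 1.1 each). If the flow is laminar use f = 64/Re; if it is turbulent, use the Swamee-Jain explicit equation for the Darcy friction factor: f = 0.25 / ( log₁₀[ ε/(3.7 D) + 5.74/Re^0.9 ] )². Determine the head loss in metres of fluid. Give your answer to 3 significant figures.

ṁ = 30600 kg/h = 30600/3600 = 8.5 kg/s.
A = πD²/4 = π(0.216)²/4 = 0.03664 m²; mean velocity V = ṁ/(ρA) = 8.5/(621 · 0.03664) = 0.3735 m/s.
Reynolds number Re = ρVD/μ = 621 · 0.3735 · 0.216 / 0.000148 = 3.385e+05.
Re > 4000 → turbulent. Relative roughness ε/D = 0.000892/0.216 = 0.00413. Swamee-Jain: f = 0.25/(log₁₀[0.00413/3.7 + 5.74/3.385e+05^0.9])² = 0.25/(log₁₀[0.00112 + 6.06e-05])² = 0.25/(-2.929)² = 0.02913.
Total minor-loss coefficient ΣK = 1·0.95 + 4·6.8 + 2·1.1 = 30.3.
ΔP = [f·L/D + ΣK]·(ρV²/2) = [0.02913·30.3/0.216 + 30.3]·(621·0.3735²/2) = [4.087 + 30.3]·43.32 = 1492 Pa.
Head loss h_f = ΔP/(ρg) = 1492/(621·9.81) = 0.245 m.

h_f ≈ 0.245 m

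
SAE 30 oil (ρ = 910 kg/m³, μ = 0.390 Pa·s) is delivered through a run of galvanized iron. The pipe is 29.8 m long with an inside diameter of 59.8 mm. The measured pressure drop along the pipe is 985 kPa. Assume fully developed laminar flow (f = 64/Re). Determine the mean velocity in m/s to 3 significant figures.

V ≈ 9.47 m/s

For laminar flow, f = 64/Re with Re = ρVD/μ, so Darcy-Weisbach reduces to ΔP = 32μLV/D². Solving for V: V = ΔP·D²/(32μL) = 9.85e+05·(0.0598)²/(32·0.39·29.8) = 9.471 m/s.
Check: Re = ρVD/μ = 910·9.471·0.0598/0.39 = 1322 < 2300, so the laminar assumption holds.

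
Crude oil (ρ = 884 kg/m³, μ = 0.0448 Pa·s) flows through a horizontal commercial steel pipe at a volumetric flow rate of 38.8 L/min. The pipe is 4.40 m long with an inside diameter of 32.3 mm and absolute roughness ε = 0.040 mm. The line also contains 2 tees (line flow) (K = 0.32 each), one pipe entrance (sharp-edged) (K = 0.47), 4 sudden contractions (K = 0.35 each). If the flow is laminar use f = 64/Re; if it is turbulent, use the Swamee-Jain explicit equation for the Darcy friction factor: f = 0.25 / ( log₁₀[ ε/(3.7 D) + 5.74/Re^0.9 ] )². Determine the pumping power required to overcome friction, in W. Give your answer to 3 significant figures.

Q = 38.8 L/min = 38.8/60000 = 0.0006467 m³/s.
Cross-sectional area A = πD²/4 = π(0.0323)²/4 = 0.0008194 m²; mean velocity V = Q/A = 0.0006467/0.0008194 = 0.7892 m/s.
Reynolds number Re = ρVD/μ = 884 · 0.7892 · 0.0323 / 0.0448 = 503.
Re < 2300 → laminar flow, so f = 64/Re = 64/503 = 0.1272 (the turbulent correlation is not needed).
Total minor-loss coefficient ΣK = 2·0.32 + 1·0.47 + 4·0.35 = 2.51.
ΔP = [f·L/D + ΣK]·(ρV²/2) = [0.1272·4.4/0.0323 + 2.51]·(884·0.7892²/2) = [17.33 + 2.51]·275.3 = 5463 Pa.
Pumping power P = QΔP = 0.0006467·5463 = 3.532 W = 3.53 W.

P ≈ 3.53 W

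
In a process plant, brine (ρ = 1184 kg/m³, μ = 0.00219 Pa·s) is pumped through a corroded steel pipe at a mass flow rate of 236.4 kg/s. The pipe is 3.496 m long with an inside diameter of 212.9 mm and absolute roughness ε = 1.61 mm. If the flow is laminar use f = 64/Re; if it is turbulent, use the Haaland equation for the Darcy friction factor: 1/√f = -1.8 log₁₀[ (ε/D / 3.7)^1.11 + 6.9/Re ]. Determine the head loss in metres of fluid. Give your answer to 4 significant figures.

A = πD²/4 = π(0.2129)²/4 = 0.0356 m²; mean velocity V = ṁ/(ρA) = 236.4/(1184 · 0.0356) = 5.609 m/s.
Reynolds number Re = ρVD/μ = 1184 · 5.609 · 0.2129 / 0.00219 = 6.456e+05.
Re > 4000 → turbulent. Relative roughness ε/D = 0.00161/0.2129 = 0.00756. Haaland: 1/√f = -1.8 log₁₀[(0.00756/3.7)^1.11 + 6.9/6.456e+05] = -1.8 log₁₀[0.00103 + 1.07e-05] = 5.366, so f = 0.03473.
Darcy-Weisbach: ΔP = f(L/D)(ρV²/2) = 0.03473·(3.496/0.2129)·(1184·5.609²/2) = 0.03473·16.42·1.862e+04 = 1.062e+04 Pa.
Head loss h_f = ΔP/(ρg) = 1.062e+04/(1184·9.81) = 0.9144 m.

h_f ≈ 0.9144 m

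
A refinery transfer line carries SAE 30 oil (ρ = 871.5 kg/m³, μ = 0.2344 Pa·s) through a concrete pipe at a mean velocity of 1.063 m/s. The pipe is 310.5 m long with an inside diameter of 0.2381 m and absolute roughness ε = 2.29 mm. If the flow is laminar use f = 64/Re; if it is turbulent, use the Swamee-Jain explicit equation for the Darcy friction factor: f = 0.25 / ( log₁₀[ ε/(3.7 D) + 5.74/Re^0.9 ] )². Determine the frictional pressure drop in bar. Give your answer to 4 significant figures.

Reynolds number Re = ρVD/μ = 871.5 · 1.063 · 0.2381 / 0.234 = 941.
Re < 2300 → laminar flow, so f = 64/Re = 64/941 = 0.06801 (the turbulent correlation is not needed).
Darcy-Weisbach: ΔP = f(L/D)(ρV²/2) = 0.06801·(310.5/0.2381)·(871.5·1.063²/2) = 0.06801·1304·492.4 = 4.367e+04 Pa.
ΔP = 4.367e+04 Pa = 0.4367 bar.

ΔP ≈ 0.4367 bar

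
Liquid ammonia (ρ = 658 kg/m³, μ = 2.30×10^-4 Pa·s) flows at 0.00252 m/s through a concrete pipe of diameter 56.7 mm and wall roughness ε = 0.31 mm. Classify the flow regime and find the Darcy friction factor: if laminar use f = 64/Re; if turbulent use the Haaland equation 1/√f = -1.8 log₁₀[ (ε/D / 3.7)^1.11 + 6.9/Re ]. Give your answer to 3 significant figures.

f ≈ 0.157

Re = ρVD/μ = 658·0.00252·0.0567/0.00023 = 408.8.
Re < 2300 → laminar, so f = 64/Re = 0.1566 (roughness is irrelevant in laminar flow).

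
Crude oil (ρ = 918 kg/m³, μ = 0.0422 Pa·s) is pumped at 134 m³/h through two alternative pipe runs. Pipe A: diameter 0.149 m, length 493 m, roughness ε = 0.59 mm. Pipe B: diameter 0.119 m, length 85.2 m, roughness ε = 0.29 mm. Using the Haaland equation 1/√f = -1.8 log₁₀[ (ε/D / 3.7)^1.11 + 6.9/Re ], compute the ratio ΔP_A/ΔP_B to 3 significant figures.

Pipe A: V = Q/A = 0.03722/0.01744 = 2.135 m/s; Re = 6919; ε/D = 0.00396; Haaland → f = 0.03872; ΔP_A = f(L/D)(ρV²/2) = 2.679e+05 Pa.
Pipe B: V = Q/A = 0.03722/0.01112 = 3.347 m/s; Re = 8664; ε/D = 0.00244; Haaland → f = 0.03517; ΔP_B = f(L/D)(ρV²/2) = 1.295e+05 Pa.
ΔP_A/ΔP_B = 2.679e+05/1.295e+05 = 2.07.

ΔP_A/ΔP_B ≈ 2.07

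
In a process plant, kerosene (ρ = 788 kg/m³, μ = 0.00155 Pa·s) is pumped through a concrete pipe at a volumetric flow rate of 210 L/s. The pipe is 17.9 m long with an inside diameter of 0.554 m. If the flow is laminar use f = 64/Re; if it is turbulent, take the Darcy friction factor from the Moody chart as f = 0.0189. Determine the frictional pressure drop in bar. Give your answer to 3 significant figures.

Q = 210 L/s = 210/1000 = 0.21 m³/s.
Cross-sectional area A = πD²/4 = π(0.554)²/4 = 0.2411 m²; mean velocity V = Q/A = 0.21/0.2411 = 0.8712 m/s.
Reynolds number Re = ρVD/μ = 788 · 0.8712 · 0.554 / 0.00155 = 2.454e+05.
Re > 4000 → turbulent; use the Moody-chart value f = 0.0189.
Darcy-Weisbach: ΔP = f(L/D)(ρV²/2) = 0.0189·(17.9/0.554)·(788·0.8712²/2) = 0.0189·32.31·299 = 182.6 Pa.
ΔP = 182.6 Pa = 0.00183 bar.

ΔP ≈ 0.00183 bar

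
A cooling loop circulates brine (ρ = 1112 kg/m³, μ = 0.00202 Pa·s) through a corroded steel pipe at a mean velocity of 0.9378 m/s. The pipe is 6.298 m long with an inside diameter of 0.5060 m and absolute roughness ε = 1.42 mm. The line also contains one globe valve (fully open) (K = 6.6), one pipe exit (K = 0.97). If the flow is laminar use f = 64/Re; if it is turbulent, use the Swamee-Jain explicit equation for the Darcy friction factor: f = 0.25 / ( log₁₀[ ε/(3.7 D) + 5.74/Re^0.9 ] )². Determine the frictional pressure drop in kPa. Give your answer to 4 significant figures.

Reynolds number Re = ρVD/μ = 1112 · 0.9378 · 0.506 / 0.00202 = 2.612e+05.
Re > 4000 → turbulent. Relative roughness ε/D = 0.00142/0.506 = 0.00281. Swamee-Jain: f = 0.25/(log₁₀[0.00281/3.7 + 5.74/2.612e+05^0.9])² = 0.25/(log₁₀[0.000758 + 7.65e-05])² = 0.25/(-3.078)² = 0.02638.
Total minor-loss coefficient ΣK = 1·6.6 + 1·0.97 = 7.57.
ΔP = [f·L/D + ΣK]·(ρV²/2) = [0.02638·6.298/0.506 + 7.57]·(1112·0.9378²/2) = [0.3284 + 7.57]·489 = 3862 Pa.
ΔP = 3862 Pa = 3.862 kPa.

ΔP ≈ 3.862 kPa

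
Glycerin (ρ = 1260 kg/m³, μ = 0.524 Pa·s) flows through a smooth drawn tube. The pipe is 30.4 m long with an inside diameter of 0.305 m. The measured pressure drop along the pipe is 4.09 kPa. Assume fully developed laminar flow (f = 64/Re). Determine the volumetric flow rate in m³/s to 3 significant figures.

For laminar flow, f = 64/Re with Re = ρVD/μ, so Darcy-Weisbach reduces to ΔP = 32μLV/D². Solving for V: V = ΔP·D²/(32μL) = 4090·(0.305)²/(32·0.524·30.4) = 0.7464 m/s.
Check: Re = ρVD/μ = 1260·0.7464·0.305/0.524 = 547.4 < 2300, so the laminar assumption holds.
Q = V·A = 0.7464·(π/4·0.305²) = 0.05453 m³/s = 0.0545 m³/s.

Q ≈ 0.0545 m³/s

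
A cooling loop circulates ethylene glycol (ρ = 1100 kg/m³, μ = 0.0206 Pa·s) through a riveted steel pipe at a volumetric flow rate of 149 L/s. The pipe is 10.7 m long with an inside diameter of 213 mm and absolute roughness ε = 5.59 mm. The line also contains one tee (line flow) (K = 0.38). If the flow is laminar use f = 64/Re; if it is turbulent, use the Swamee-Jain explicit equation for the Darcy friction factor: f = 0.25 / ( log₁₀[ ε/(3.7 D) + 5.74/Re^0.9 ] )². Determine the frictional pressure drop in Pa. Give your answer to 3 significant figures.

ΔP ≈ 30300 Pa

Q = 149 L/s = 149/1000 = 0.149 m³/s.
Cross-sectional area A = πD²/4 = π(0.213)²/4 = 0.03563 m²; mean velocity V = Q/A = 0.149/0.03563 = 4.182 m/s.
Reynolds number Re = ρVD/μ = 1100 · 4.182 · 0.213 / 0.0206 = 4.756e+04.
Re > 4000 → turbulent. Relative roughness ε/D = 0.00559/0.213 = 0.0262. Swamee-Jain: f = 0.25/(log₁₀[0.0262/3.7 + 5.74/4.756e+04^0.9])² = 0.25/(log₁₀[0.00709 + 0.000354])² = 0.25/(-2.128)² = 0.05521.
Total minor-loss coefficient ΣK = 1·0.38 = 0.38.
ΔP = [f·L/D + ΣK]·(ρV²/2) = [0.05521·10.7/0.213 + 0.38]·(1100·4.182²/2) = [2.773 + 0.38]·9617 = 3.033e+04 Pa.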